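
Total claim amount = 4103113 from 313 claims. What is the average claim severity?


severity = total / number
= 4103113 / 313
= 13108.9872


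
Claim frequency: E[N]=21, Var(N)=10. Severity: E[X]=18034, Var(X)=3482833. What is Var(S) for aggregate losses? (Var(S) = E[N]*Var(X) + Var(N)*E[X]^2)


Var(S) = E[N]*Var(X) + Var(N)*E[X]^2
= 21*3482833 + 10*18034^2
= 73139493 + 3252251560
= 3.3254e+09


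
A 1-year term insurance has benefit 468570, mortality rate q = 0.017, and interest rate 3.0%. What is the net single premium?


NSP = benefit * q * v
v = 1/(1+i) = 0.970874
NSP = 468570 * 0.017 * 0.970874
= 7733.6796


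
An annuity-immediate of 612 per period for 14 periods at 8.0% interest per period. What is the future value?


FV = PMT * ((1+i)^n - 1) / i
= 612 * ((1.08)^14 - 1) / 0.08
= 612 * (2.937194 - 1) / 0.08
= 14819.5312


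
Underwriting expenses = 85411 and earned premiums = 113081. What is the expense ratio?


Expense ratio = expenses / premiums
= 85411 / 113081
= 0.7553


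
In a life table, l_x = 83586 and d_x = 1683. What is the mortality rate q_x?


q_x = d_x / l_x
= 1683 / 83586
= 0.0201


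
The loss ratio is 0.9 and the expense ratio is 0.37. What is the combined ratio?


Combined ratio = loss ratio + expense ratio
= 0.9 + 0.37
= 1.27


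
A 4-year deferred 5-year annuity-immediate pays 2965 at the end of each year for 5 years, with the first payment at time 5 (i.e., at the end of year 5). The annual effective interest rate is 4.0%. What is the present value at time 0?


PV at time 4 of the 5-year annuity-immediate:
a_n = 2965 * (1-(1+0.04)^(-5))/0.04 = 13199.6532
Discount back 4 years to time 0:
PV = 13199.6532 * (1+0.04)^(-4)
= 13199.6532 * 0.854804
= 11283.1189


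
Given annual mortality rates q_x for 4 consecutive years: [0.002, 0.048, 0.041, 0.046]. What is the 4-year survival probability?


p_k = 1 - q_k for each year
Survival = product of (1 - q_k)
= 0.998 * 0.952 * 0.959 * 0.954
= 0.8692


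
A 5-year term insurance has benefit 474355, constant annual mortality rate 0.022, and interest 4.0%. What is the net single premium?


NSP = benefit * sum_{k=0}^{n-1} k_p_x * q * v^(k+1)
With constant q=0.022, v=0.961538
Sum = 0.093888
NSP = 474355 * 0.093888
= 44536.2176


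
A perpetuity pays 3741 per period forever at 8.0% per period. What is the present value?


PV = PMT / i
= 3741 / 0.08
= 46762.5


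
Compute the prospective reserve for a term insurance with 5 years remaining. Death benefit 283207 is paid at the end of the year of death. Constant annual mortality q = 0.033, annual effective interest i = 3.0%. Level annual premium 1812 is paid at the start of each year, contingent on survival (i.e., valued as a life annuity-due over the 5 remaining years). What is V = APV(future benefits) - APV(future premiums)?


v = 1/(1+i) = 0.970874
APV(future benefits) per unit = sum_{k=0}^{4} k_p_x * q * v^(k+1) = 0.14176
APV(future benefits) = 283207 * 0.14176 = 40147.4306
Life annuity-due factor ä_{x:5} = sum_{k=0}^{4} k_p_x * v^k = 4.424631
APV(future premiums) = 1812 * 4.424631 = 8017.4314
V = 40147.4306 - 8017.4314
= 32129.9993


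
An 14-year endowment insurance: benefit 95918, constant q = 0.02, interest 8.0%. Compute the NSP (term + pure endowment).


Term component = 14261.3622
Pure endowment = 14_p_x * v^14 * benefit = 0.753642 * 0.340461 * 95918 = 24611.1891
NSP = 38872.5513


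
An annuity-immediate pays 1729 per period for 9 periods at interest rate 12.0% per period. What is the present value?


PV = PMT * (1 - (1+i)^(-n)) / i
= 1729 * (1 - (1+0.12)^(-9)) / 0.12
= 1729 * (1 - 0.36061) / 0.12
= 1729 * 5.32825
= 9212.5439


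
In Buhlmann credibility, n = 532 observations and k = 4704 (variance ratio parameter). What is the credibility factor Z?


Z = n / (n + k)
= 532 / (532 + 4704)
= 532 / 5236
= 0.1016


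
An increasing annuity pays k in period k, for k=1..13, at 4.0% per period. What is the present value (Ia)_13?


(Ia)_n = sum_{k=1}^{n} k * v^k, v = 1/(1+i)
v = 0.961538
Sum computed term by term:
(Ia)_13 = 64.4403


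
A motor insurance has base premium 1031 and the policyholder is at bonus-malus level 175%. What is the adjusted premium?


adjusted = base * BM_level / 100
= 1031 * 175 / 100
= 1031 * 1.75
= 1804.25


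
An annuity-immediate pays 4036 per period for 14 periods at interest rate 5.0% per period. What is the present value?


PV = PMT * (1 - (1+i)^(-n)) / i
= 4036 * (1 - (1+0.05)^(-14)) / 0.05
= 4036 * (1 - 0.505068) / 0.05
= 4036 * 9.898641
= 39950.9148


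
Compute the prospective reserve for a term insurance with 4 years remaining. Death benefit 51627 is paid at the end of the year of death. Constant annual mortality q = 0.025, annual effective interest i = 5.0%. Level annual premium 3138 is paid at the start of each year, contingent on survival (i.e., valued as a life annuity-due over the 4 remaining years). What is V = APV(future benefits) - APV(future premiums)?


v = 1/(1+i) = 0.952381
APV(future benefits) per unit = sum_{k=0}^{3} k_p_x * q * v^(k+1) = 0.085511
APV(future benefits) = 51627 * 0.085511 = 4414.6891
Life annuity-due factor ä_{x:4} = sum_{k=0}^{3} k_p_x * v^k = 3.591472
APV(future premiums) = 3138 * 3.591472 = 11270.0401
V = 4414.6891 - 11270.0401
= -6855.351


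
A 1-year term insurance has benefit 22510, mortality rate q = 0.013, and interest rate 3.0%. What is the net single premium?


NSP = benefit * q * v
v = 1/(1+i) = 0.970874
NSP = 22510 * 0.013 * 0.970874
= 284.1068


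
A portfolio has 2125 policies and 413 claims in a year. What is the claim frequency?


frequency = claims / policies
= 413 / 2125
= 0.1944


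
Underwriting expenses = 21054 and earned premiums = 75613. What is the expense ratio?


Expense ratio = expenses / premiums
= 21054 / 75613
= 0.2784


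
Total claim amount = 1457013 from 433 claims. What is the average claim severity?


severity = total / number
= 1457013 / 433
= 3364.9261


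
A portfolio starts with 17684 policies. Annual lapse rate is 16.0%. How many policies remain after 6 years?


remaining = initial * (1 - lapse)^years
= 17684 * (1 - 0.16)^6
= 17684 * 0.351298
= 6212.3544


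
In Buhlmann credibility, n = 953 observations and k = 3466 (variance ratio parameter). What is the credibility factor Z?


Z = n / (n + k)
= 953 / (953 + 3466)
= 953 / 4419
= 0.2157


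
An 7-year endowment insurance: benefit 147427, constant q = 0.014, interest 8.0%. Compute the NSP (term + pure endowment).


Term component = 10349.4285
Pure endowment = 7_p_x * v^7 * benefit = 0.906021 * 0.58349 * 147427 = 77937.9798
NSP = 88287.4083


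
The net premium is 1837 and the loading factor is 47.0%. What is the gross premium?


Gross = net * (1 + loading)
= 1837 * (1 + 0.47)
= 1837 * 1.47
= 2700.39


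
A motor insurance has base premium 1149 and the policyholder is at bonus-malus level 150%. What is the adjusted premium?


adjusted = base * BM_level / 100
= 1149 * 150 / 100
= 1149 * 1.5
= 1723.5


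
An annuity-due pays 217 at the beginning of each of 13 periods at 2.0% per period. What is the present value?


PV_due = PMT * (1-(1+i)^(-n))/i * (1+i)
PV_immediate = 2462.5971
PV_due = 2462.5971 * 1.02
= 2511.849


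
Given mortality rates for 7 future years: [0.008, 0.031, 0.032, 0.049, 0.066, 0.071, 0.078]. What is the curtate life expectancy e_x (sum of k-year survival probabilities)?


e_x = sum_{k=1}^{n} k_p_x
k_p_x values:
  1_p_x = 0.992
  2_p_x = 0.961248
  3_p_x = 0.930488
  4_p_x = 0.884894
  5_p_x = 0.826491
  6_p_x = 0.76781
  7_p_x = 0.707921
e_x = 6.0709


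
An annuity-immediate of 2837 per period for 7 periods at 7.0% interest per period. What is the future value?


FV = PMT * ((1+i)^n - 1) / i
= 2837 * ((1.07)^7 - 1) / 0.07
= 2837 * (1.605781 - 1) / 0.07
= 24551.4578


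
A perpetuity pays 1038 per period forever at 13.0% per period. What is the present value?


PV = PMT / i
= 1038 / 0.13
= 7984.6154


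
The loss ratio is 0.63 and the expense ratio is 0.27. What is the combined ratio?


Combined ratio = loss ratio + expense ratio
= 0.63 + 0.27
= 0.9


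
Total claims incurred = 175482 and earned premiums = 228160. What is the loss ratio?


Loss ratio = claims / premiums
= 175482 / 228160
= 0.7691


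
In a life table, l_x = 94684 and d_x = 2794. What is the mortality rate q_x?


q_x = d_x / l_x
= 2794 / 94684
= 0.0295


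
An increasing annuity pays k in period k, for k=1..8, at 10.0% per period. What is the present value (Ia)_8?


(Ia)_n = sum_{k=1}^{n} k * v^k, v = 1/(1+i)
v = 0.909091
Sum computed term by term:
(Ia)_8 = 21.3636


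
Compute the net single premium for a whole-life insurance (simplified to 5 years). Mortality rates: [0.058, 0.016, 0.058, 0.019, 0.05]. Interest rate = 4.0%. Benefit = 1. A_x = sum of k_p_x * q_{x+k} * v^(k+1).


v = 0.961538
Year 0: k_p_x=1.0, q=0.058, term=0.055769
Year 1: k_p_x=0.942, q=0.016, term=0.013935
Year 2: k_p_x=0.926928, q=0.058, term=0.047794
Year 3: k_p_x=0.873166, q=0.019, term=0.014181
Year 4: k_p_x=0.856576, q=0.05, term=0.035202
A_x = 0.1669


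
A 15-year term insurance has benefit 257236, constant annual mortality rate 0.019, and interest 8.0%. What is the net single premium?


NSP = benefit * sum_{k=0}^{n-1} k_p_x * q * v^(k+1)
With constant q=0.019, v=0.925926
Sum = 0.146546
NSP = 257236 * 0.146546
= 37696.9646


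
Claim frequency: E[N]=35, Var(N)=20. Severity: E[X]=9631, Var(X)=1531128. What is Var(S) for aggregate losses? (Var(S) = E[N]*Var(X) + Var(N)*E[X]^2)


Var(S) = E[N]*Var(X) + Var(N)*E[X]^2
= 35*1531128 + 20*9631^2
= 53589480 + 1855123220
= 1.9087e+09


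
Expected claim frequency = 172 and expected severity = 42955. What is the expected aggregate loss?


E[S] = E[N] * E[X]
= 172 * 42955
= 7.3883e+06


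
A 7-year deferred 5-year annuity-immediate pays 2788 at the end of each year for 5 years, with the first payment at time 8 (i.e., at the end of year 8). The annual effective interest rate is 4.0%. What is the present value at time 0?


PV at time 7 of the 5-year annuity-immediate:
a_n = 2788 * (1-(1+0.04)^(-5))/0.04 = 12411.6807
Discount back 7 years to time 0:
PV = 12411.6807 * (1+0.04)^(-7)
= 12411.6807 * 0.759918
= 9431.8572


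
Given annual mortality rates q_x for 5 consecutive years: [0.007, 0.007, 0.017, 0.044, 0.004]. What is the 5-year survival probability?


p_k = 1 - q_k for each year
Survival = product of (1 - q_k)
= 0.993 * 0.993 * 0.983 * 0.956 * 0.996
= 0.9229


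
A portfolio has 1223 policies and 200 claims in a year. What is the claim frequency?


frequency = claims / policies
= 200 / 1223
= 0.1635


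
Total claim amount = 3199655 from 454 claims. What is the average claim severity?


severity = total / number
= 3199655 / 454
= 7047.6982


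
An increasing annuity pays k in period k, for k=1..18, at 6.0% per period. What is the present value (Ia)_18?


(Ia)_n = sum_{k=1}^{n} k * v^k, v = 1/(1+i)
v = 0.943396
Sum computed term by term:
(Ia)_18 = 86.1845


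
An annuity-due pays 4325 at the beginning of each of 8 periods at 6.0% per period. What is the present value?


PV_due = PMT * (1-(1+i)^(-n))/i * (1+i)
PV_immediate = 26857.3582
PV_due = 26857.3582 * 1.06
= 28468.7997


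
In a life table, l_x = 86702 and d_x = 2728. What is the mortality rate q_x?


q_x = d_x / l_x
= 2728 / 86702
= 0.0315


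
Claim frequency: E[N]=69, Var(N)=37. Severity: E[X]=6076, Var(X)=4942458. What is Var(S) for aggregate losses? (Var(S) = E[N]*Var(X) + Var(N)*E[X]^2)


Var(S) = E[N]*Var(X) + Var(N)*E[X]^2
= 69*4942458 + 37*6076^2
= 341029602 + 1365957712
= 1.7070e+09


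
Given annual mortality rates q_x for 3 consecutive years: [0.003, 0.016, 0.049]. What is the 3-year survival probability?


p_k = 1 - q_k for each year
Survival = product of (1 - q_k)
= 0.997 * 0.984 * 0.951
= 0.933


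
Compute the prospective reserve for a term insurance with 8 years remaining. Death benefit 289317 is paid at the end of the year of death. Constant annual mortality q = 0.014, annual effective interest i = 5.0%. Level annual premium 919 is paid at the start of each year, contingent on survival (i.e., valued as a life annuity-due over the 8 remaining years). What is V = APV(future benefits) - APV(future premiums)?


v = 1/(1+i) = 0.952381
APV(future benefits) per unit = sum_{k=0}^{7} k_p_x * q * v^(k+1) = 0.086484
APV(future benefits) = 289317 * 0.086484 = 25021.2237
Life annuity-due factor ä_{x:8} = sum_{k=0}^{7} k_p_x * v^k = 6.486282
APV(future premiums) = 919 * 6.486282 = 5960.8936
V = 25021.2237 - 5960.8936
= 19060.3301


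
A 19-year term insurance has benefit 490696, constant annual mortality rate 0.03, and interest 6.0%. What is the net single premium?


NSP = benefit * sum_{k=0}^{n-1} k_p_x * q * v^(k+1)
With constant q=0.03, v=0.943396
Sum = 0.27157
NSP = 490696 * 0.27157
= 133258.3455


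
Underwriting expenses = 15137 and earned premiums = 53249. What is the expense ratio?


Expense ratio = expenses / premiums
= 15137 / 53249
= 0.2843


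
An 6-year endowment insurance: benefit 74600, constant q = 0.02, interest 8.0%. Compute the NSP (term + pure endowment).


Term component = 6591.194
Pure endowment = 6_p_x * v^6 * benefit = 0.885842 * 0.63017 * 74600 = 41644.0298
NSP = 48235.2238


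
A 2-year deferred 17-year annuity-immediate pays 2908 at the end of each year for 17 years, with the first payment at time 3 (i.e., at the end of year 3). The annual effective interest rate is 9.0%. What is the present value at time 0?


PV at time 2 of the 17-year annuity-immediate:
a_n = 2908 * (1-(1+0.09)^(-17))/0.09 = 24844.88
Discount back 2 years to time 0:
PV = 24844.88 * (1+0.09)^(-2)
= 24844.88 * 0.84168
= 20911.4384


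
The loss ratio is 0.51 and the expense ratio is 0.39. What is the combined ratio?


Combined ratio = loss ratio + expense ratio
= 0.51 + 0.39
= 0.9


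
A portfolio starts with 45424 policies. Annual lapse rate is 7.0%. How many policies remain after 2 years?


remaining = initial * (1 - lapse)^years
= 45424 * (1 - 0.07)^2
= 45424 * 0.8649
= 39287.2176


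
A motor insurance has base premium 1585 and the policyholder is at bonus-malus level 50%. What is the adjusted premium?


adjusted = base * BM_level / 100
= 1585 * 50 / 100
= 1585 * 0.5
= 792.5


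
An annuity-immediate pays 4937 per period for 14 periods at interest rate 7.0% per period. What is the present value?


PV = PMT * (1 - (1+i)^(-n)) / i
= 4937 * (1 - (1+0.07)^(-14)) / 0.07
= 4937 * (1 - 0.387817) / 0.07
= 4937 * 8.745468
= 43176.3754


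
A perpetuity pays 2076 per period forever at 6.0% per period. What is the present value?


PV = PMT / i
= 2076 / 0.06
= 34600.0


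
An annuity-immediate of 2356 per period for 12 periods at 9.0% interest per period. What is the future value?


FV = PMT * ((1+i)^n - 1) / i
= 2356 * ((1.09)^12 - 1) / 0.09
= 2356 * (2.812665 - 1) / 0.09
= 47451.5358


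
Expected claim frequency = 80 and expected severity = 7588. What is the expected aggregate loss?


E[S] = E[N] * E[X]
= 80 * 7588
= 607040


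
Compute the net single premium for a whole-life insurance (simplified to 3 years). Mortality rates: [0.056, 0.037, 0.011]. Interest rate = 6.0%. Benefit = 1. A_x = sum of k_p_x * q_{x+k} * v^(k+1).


v = 0.943396
Year 0: k_p_x=1.0, q=0.056, term=0.05283
Year 1: k_p_x=0.944, q=0.037, term=0.031086
Year 2: k_p_x=0.909072, q=0.011, term=0.008396
A_x = 0.0923


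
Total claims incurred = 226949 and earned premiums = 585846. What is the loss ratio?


Loss ratio = claims / premiums
= 226949 / 585846
= 0.3874


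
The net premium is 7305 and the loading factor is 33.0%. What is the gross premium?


Gross = net * (1 + loading)
= 7305 * (1 + 0.33)
= 7305 * 1.33
= 9715.65


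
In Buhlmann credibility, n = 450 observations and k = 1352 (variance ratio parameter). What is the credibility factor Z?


Z = n / (n + k)
= 450 / (450 + 1352)
= 450 / 1802
= 0.2497


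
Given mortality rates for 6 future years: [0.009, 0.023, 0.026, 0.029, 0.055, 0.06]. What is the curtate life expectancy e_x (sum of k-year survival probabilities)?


e_x = sum_{k=1}^{n} k_p_x
k_p_x values:
  1_p_x = 0.991
  2_p_x = 0.968207
  3_p_x = 0.943034
  4_p_x = 0.915686
  5_p_x = 0.865323
  6_p_x = 0.813404
e_x = 5.4967


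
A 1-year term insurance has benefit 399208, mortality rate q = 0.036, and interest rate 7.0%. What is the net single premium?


NSP = benefit * q * v
v = 1/(1+i) = 0.934579
NSP = 399208 * 0.036 * 0.934579
= 13431.2972


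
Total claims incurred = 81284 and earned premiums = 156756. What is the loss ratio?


Loss ratio = claims / premiums
= 81284 / 156756
= 0.5185


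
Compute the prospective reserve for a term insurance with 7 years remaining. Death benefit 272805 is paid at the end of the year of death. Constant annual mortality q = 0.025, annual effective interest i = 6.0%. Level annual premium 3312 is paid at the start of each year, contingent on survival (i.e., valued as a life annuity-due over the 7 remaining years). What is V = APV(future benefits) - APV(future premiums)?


v = 1/(1+i) = 0.943396
APV(future benefits) per unit = sum_{k=0}^{6} k_p_x * q * v^(k+1) = 0.130281
APV(future benefits) = 272805 * 0.130281 = 35541.176
Life annuity-due factor ä_{x:7} = sum_{k=0}^{6} k_p_x * v^k = 5.523894
APV(future premiums) = 3312 * 5.523894 = 18295.1364
V = 35541.176 - 18295.1364
= 17246.0396


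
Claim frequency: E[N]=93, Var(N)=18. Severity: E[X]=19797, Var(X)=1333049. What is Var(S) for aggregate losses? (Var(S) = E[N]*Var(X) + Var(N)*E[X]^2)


Var(S) = E[N]*Var(X) + Var(N)*E[X]^2
= 93*1333049 + 18*19797^2
= 123973557 + 7054581762
= 7.1786e+09


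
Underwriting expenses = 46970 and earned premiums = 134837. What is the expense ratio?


Expense ratio = expenses / premiums
= 46970 / 134837
= 0.3483


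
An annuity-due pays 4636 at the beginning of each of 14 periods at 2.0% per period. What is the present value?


PV_due = PMT * (1-(1+i)^(-n))/i * (1+i)
PV_immediate = 56124.5693
PV_due = 56124.5693 * 1.02
= 57247.0607


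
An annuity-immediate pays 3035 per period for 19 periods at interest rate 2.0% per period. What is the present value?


PV = PMT * (1 - (1+i)^(-n)) / i
= 3035 * (1 - (1+0.02)^(-19)) / 0.02
= 3035 * (1 - 0.686431) / 0.02
= 3035 * 15.678462
= 47584.1322


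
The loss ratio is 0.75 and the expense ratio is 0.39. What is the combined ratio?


Combined ratio = loss ratio + expense ratio
= 0.75 + 0.39
= 1.14


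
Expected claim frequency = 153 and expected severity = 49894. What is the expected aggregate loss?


E[S] = E[N] * E[X]
= 153 * 49894
= 7.6338e+06


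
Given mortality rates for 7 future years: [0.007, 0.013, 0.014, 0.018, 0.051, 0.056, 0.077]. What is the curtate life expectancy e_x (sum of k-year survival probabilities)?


e_x = sum_{k=1}^{n} k_p_x
k_p_x values:
  1_p_x = 0.993
  2_p_x = 0.980091
  3_p_x = 0.96637
  4_p_x = 0.948975
  5_p_x = 0.900577
  6_p_x = 0.850145
  7_p_x = 0.784684
e_x = 6.4238


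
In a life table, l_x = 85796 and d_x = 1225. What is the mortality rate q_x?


q_x = d_x / l_x
= 1225 / 85796
= 0.0143


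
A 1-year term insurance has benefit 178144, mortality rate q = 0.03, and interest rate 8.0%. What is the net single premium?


NSP = benefit * q * v
v = 1/(1+i) = 0.925926
NSP = 178144 * 0.03 * 0.925926
= 4948.4444


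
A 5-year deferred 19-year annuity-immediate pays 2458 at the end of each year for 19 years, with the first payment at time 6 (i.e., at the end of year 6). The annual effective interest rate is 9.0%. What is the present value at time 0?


PV at time 5 of the 19-year annuity-immediate:
a_n = 2458 * (1-(1+0.09)^(-19))/0.09 = 21999.3821
Discount back 5 years to time 0:
PV = 21999.3821 * (1+0.09)^(-5)
= 21999.3821 * 0.649931
= 14298.0889


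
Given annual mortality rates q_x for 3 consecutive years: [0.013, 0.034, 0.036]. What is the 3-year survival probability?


p_k = 1 - q_k for each year
Survival = product of (1 - q_k)
= 0.987 * 0.966 * 0.964
= 0.9191


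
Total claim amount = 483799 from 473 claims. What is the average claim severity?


severity = total / number
= 483799 / 473
= 1022.8309


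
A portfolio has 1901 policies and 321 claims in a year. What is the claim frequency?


frequency = claims / policies
= 321 / 1901
= 0.1689


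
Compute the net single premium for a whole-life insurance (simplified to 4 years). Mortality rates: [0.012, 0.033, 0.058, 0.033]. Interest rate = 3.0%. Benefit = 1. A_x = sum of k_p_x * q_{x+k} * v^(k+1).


v = 0.970874
Year 0: k_p_x=1.0, q=0.012, term=0.01165
Year 1: k_p_x=0.988, q=0.033, term=0.030732
Year 2: k_p_x=0.955396, q=0.058, term=0.050711
Year 3: k_p_x=0.899983, q=0.033, term=0.026388
A_x = 0.1195


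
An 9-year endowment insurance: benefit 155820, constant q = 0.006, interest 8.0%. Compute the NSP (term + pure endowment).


Term component = 5719.5922
Pure endowment = 9_p_x * v^9 * benefit = 0.947278 * 0.500249 * 155820 = 73839.1792
NSP = 79558.7713


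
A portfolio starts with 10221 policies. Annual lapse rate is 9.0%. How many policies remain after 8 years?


remaining = initial * (1 - lapse)^years
= 10221 * (1 - 0.09)^8
= 10221 * 0.470253
= 4806.4511


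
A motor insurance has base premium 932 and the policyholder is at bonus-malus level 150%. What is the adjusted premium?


adjusted = base * BM_level / 100
= 932 * 150 / 100
= 932 * 1.5
= 1398.0


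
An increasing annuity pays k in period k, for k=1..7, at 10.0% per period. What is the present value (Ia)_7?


(Ia)_n = sum_{k=1}^{n} k * v^k, v = 1/(1+i)
v = 0.909091
Sum computed term by term:
(Ia)_7 = 17.6315


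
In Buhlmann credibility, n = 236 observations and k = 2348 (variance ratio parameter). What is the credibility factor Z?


Z = n / (n + k)
= 236 / (236 + 2348)
= 236 / 2584
= 0.0913


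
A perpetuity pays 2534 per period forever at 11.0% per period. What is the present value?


PV = PMT / i
= 2534 / 0.11
= 23036.3636


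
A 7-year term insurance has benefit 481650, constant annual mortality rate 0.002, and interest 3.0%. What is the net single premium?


NSP = benefit * sum_{k=0}^{n-1} k_p_x * q * v^(k+1)
With constant q=0.002, v=0.970874
Sum = 0.012389
NSP = 481650 * 0.012389
= 5967.1527


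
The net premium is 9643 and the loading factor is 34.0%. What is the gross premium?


Gross = net * (1 + loading)
= 9643 * (1 + 0.34)
= 9643 * 1.34
= 12921.62


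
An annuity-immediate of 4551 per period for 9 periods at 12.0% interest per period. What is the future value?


FV = PMT * ((1+i)^n - 1) / i
= 4551 * ((1.12)^9 - 1) / 0.12
= 4551 * (2.773079 - 1) / 0.12
= 67244.0119


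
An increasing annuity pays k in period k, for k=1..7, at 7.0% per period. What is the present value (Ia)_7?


(Ia)_n = sum_{k=1}^{n} k * v^k, v = 1/(1+i)
v = 0.934579
Sum computed term by term:
(Ia)_7 = 20.1042


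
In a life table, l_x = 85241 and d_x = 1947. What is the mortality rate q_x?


q_x = d_x / l_x
= 1947 / 85241
= 0.0228


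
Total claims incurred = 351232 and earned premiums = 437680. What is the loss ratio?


Loss ratio = claims / premiums
= 351232 / 437680
= 0.8025


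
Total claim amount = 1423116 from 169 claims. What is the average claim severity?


severity = total / number
= 1423116 / 169
= 8420.8047


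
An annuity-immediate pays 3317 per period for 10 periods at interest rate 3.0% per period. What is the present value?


PV = PMT * (1 - (1+i)^(-n)) / i
= 3317 * (1 - (1+0.03)^(-10)) / 0.03
= 3317 * (1 - 0.744094) / 0.03
= 3317 * 8.530203
= 28294.6828


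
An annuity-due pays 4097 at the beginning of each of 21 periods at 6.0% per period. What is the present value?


PV_due = PMT * (1-(1+i)^(-n))/i * (1+i)
PV_immediate = 48197.4219
PV_due = 48197.4219 * 1.06
= 51089.2672


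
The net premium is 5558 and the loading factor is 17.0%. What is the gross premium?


Gross = net * (1 + loading)
= 5558 * (1 + 0.17)
= 5558 * 1.17
= 6502.86


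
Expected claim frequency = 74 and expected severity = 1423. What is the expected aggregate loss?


E[S] = E[N] * E[X]
= 74 * 1423
= 105302


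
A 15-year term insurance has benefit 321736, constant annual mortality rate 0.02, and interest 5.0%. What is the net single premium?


NSP = benefit * sum_{k=0}^{n-1} k_p_x * q * v^(k+1)
With constant q=0.02, v=0.952381
Sum = 0.18421
NSP = 321736 * 0.18421
= 59267.0468


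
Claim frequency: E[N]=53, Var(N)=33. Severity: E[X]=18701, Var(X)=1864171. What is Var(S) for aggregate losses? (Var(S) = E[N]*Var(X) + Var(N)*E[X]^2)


Var(S) = E[N]*Var(X) + Var(N)*E[X]^2
= 53*1864171 + 33*18701^2
= 98801063 + 11541004233
= 1.1640e+10


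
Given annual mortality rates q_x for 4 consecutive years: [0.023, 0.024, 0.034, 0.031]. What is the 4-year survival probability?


p_k = 1 - q_k for each year
Survival = product of (1 - q_k)
= 0.977 * 0.976 * 0.966 * 0.969
= 0.8926


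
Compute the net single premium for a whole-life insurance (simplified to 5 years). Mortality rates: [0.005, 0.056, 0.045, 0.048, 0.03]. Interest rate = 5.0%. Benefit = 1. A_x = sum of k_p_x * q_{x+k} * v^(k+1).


v = 0.952381
Year 0: k_p_x=1.0, q=0.005, term=0.004762
Year 1: k_p_x=0.995, q=0.056, term=0.05054
Year 2: k_p_x=0.93928, q=0.045, term=0.036512
Year 3: k_p_x=0.897012, q=0.048, term=0.035423
Year 4: k_p_x=0.853956, q=0.03, term=0.020073
A_x = 0.1473


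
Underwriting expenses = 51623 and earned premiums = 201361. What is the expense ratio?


Expense ratio = expenses / premiums
= 51623 / 201361
= 0.2564


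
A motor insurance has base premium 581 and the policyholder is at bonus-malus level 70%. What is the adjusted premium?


adjusted = base * BM_level / 100
= 581 * 70 / 100
= 581 * 0.7
= 406.7


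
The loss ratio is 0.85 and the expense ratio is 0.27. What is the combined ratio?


Combined ratio = loss ratio + expense ratio
= 0.85 + 0.27
= 1.12


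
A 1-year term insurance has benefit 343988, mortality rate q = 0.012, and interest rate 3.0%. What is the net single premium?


NSP = benefit * q * v
v = 1/(1+i) = 0.970874
NSP = 343988 * 0.012 * 0.970874
= 4007.6272


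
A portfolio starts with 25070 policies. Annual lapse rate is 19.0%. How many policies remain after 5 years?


remaining = initial * (1 - lapse)^years
= 25070 * (1 - 0.19)^5
= 25070 * 0.348678
= 8741.3685


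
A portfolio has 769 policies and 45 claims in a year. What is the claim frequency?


frequency = claims / policies
= 45 / 769
= 0.0585


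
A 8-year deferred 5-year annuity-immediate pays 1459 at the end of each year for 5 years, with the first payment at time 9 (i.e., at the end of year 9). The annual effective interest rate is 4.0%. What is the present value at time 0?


PV at time 8 of the 5-year annuity-immediate:
a_n = 1459 * (1-(1+0.04)^(-5))/0.04 = 6495.2088
Discount back 8 years to time 0:
PV = 6495.2088 * (1+0.04)^(-8)
= 6495.2088 * 0.73069
= 4745.9854


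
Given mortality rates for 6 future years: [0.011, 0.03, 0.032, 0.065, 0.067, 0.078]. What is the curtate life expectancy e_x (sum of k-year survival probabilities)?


e_x = sum_{k=1}^{n} k_p_x
k_p_x values:
  1_p_x = 0.989
  2_p_x = 0.95933
  3_p_x = 0.928631
  4_p_x = 0.86827
  5_p_x = 0.810096
  6_p_x = 0.746909
e_x = 5.3022


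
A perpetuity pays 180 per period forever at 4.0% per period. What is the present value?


PV = PMT / i
= 180 / 0.04
= 4500.0


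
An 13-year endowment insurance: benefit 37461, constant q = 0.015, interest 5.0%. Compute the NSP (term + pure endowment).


Term component = 4878.0911
Pure endowment = 13_p_x * v^13 * benefit = 0.82162 * 0.530321 * 37461 = 16322.6051
NSP = 21200.6963


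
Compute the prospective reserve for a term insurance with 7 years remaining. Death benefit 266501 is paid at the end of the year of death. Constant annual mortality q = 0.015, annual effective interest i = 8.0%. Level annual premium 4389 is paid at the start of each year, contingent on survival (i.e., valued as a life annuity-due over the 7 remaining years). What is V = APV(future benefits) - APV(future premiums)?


v = 1/(1+i) = 0.925926
APV(future benefits) per unit = sum_{k=0}^{6} k_p_x * q * v^(k+1) = 0.075014
APV(future benefits) = 266501 * 0.075014 = 19991.2361
Life annuity-due factor ä_{x:7} = sum_{k=0}^{6} k_p_x * v^k = 5.400989
APV(future premiums) = 4389 * 5.400989 = 23704.9412
V = 19991.2361 - 23704.9412
= -3713.7051


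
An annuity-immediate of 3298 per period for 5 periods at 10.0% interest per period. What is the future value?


FV = PMT * ((1+i)^n - 1) / i
= 3298 * ((1.1)^5 - 1) / 0.1
= 3298 * (1.61051 - 1) / 0.1
= 20134.6198


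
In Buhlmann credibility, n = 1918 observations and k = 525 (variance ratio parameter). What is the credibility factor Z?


Z = n / (n + k)
= 1918 / (1918 + 525)
= 1918 / 2443
= 0.7851


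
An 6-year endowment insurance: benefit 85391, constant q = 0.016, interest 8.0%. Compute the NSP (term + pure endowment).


Term component = 6090.6243
Pure endowment = 6_p_x * v^6 * benefit = 0.907759 * 0.63017 * 85391 = 48847.2543
NSP = 54937.8786


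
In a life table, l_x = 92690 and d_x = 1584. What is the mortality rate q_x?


q_x = d_x / l_x
= 1584 / 92690
= 0.0171


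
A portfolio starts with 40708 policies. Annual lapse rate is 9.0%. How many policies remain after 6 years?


remaining = initial * (1 - lapse)^years
= 40708 * (1 - 0.09)^6
= 40708 * 0.567869
= 23116.8215


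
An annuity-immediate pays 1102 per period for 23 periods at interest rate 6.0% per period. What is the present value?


PV = PMT * (1 - (1+i)^(-n)) / i
= 1102 * (1 - (1+0.06)^(-23)) / 0.06
= 1102 * (1 - 0.261797) / 0.06
= 1102 * 12.303379
= 13558.3236


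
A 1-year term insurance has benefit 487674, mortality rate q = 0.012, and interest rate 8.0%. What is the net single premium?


NSP = benefit * q * v
v = 1/(1+i) = 0.925926
NSP = 487674 * 0.012 * 0.925926
= 5418.6


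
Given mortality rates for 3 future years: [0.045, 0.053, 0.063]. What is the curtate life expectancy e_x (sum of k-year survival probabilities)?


e_x = sum_{k=1}^{n} k_p_x
k_p_x values:
  1_p_x = 0.955
  2_p_x = 0.904385
  3_p_x = 0.847409
e_x = 2.7068


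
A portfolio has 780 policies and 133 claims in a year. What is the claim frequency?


frequency = claims / policies
= 133 / 780
= 0.1705


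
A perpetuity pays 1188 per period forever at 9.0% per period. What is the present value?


PV = PMT / i
= 1188 / 0.09
= 13200.0


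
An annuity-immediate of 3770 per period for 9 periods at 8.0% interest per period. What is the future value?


FV = PMT * ((1+i)^n - 1) / i
= 3770 * ((1.08)^9 - 1) / 0.08
= 3770 * (1.999005 - 1) / 0.08
= 47078.0931


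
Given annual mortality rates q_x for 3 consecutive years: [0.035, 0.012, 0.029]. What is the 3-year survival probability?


p_k = 1 - q_k for each year
Survival = product of (1 - q_k)
= 0.965 * 0.988 * 0.971
= 0.9258


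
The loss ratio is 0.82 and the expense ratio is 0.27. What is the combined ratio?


Combined ratio = loss ratio + expense ratio
= 0.82 + 0.27
= 1.09


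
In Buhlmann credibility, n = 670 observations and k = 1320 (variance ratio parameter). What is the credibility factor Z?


Z = n / (n + k)
= 670 / (670 + 1320)
= 670 / 1990
= 0.3367


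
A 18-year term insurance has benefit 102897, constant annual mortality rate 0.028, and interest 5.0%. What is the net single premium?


NSP = benefit * sum_{k=0}^{n-1} k_p_x * q * v^(k+1)
With constant q=0.028, v=0.952381
Sum = 0.26951
NSP = 102897 * 0.26951
= 27731.7968


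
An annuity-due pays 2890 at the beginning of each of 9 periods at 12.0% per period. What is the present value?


PV_due = PMT * (1-(1+i)^(-n))/i * (1+i)
PV_immediate = 15398.6419
PV_due = 15398.6419 * 1.12
= 17246.4789


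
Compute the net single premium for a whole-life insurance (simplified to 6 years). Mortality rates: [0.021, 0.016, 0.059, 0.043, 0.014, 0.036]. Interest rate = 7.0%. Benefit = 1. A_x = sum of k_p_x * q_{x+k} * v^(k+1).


v = 0.934579
Year 0: k_p_x=1.0, q=0.021, term=0.019626
Year 1: k_p_x=0.979, q=0.016, term=0.013682
Year 2: k_p_x=0.963336, q=0.059, term=0.046396
Year 3: k_p_x=0.906499, q=0.043, term=0.029737
Year 4: k_p_x=0.86752, q=0.014, term=0.008659
Year 5: k_p_x=0.855374, q=0.036, term=0.020519
A_x = 0.1386


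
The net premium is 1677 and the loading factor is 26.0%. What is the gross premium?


Gross = net * (1 + loading)
= 1677 * (1 + 0.26)
= 1677 * 1.26
= 2113.02


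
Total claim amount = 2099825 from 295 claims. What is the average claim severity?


severity = total / number
= 2099825 / 295
= 7118.0508


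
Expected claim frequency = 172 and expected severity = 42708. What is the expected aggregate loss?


E[S] = E[N] * E[X]
= 172 * 42708
= 7.3458e+06


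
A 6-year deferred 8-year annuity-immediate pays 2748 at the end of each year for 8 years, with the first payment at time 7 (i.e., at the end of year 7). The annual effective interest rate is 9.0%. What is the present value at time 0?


PV at time 6 of the 8-year annuity-immediate:
a_n = 2748 * (1-(1+0.09)^(-8))/0.09 = 15209.6829
Discount back 6 years to time 0:
PV = 15209.6829 * (1+0.09)^(-6)
= 15209.6829 * 0.596267
= 9069.037


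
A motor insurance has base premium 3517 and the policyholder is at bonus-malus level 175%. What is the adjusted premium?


adjusted = base * BM_level / 100
= 3517 * 175 / 100
= 3517 * 1.75
= 6154.75


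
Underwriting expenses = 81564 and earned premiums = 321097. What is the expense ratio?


Expense ratio = expenses / premiums
= 81564 / 321097
= 0.254


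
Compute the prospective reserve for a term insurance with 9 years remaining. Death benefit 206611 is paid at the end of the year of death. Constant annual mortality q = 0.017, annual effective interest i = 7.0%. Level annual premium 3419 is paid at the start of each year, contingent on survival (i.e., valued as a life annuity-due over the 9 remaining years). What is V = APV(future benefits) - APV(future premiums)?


v = 1/(1+i) = 0.934579
APV(future benefits) per unit = sum_{k=0}^{8} k_p_x * q * v^(k+1) = 0.104315
APV(future benefits) = 206611 * 0.104315 = 21552.6478
Life annuity-due factor ä_{x:9} = sum_{k=0}^{8} k_p_x * v^k = 6.565715
APV(future premiums) = 3419 * 6.565715 = 22448.1807
V = 21552.6478 - 22448.1807
= -895.5329


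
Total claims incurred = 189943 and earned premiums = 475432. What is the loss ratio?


Loss ratio = claims / premiums
= 189943 / 475432
= 0.3995


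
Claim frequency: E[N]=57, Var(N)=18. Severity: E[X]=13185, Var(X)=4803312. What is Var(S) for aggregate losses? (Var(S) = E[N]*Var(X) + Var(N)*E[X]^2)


Var(S) = E[N]*Var(X) + Var(N)*E[X]^2
= 57*4803312 + 18*13185^2
= 273788784 + 3129196050
= 3.4030e+09


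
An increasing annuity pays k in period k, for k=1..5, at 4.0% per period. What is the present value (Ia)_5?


(Ia)_n = sum_{k=1}^{n} k * v^k, v = 1/(1+i)
v = 0.961538
Sum computed term by term:
(Ia)_5 = 13.0065


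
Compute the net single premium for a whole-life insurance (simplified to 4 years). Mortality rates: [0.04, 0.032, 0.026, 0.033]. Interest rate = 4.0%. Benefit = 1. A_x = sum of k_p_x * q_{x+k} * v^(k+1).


v = 0.961538
Year 0: k_p_x=1.0, q=0.04, term=0.038462
Year 1: k_p_x=0.96, q=0.032, term=0.028402
Year 2: k_p_x=0.92928, q=0.026, term=0.021479
Year 3: k_p_x=0.905119, q=0.033, term=0.025532
A_x = 0.1139


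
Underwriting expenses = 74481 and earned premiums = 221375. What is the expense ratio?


Expense ratio = expenses / premiums
= 74481 / 221375
= 0.3364


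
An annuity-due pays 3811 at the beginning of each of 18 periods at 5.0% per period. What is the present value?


PV_due = PMT * (1-(1+i)^(-n))/i * (1+i)
PV_immediate = 44549.0157
PV_due = 44549.0157 * 1.05
= 46776.4665


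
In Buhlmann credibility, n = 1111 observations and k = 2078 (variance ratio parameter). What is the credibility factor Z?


Z = n / (n + k)
= 1111 / (1111 + 2078)
= 1111 / 3189
= 0.3484


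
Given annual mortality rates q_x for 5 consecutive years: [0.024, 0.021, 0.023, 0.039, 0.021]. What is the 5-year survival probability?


p_k = 1 - q_k for each year
Survival = product of (1 - q_k)
= 0.976 * 0.979 * 0.977 * 0.961 * 0.979
= 0.8783


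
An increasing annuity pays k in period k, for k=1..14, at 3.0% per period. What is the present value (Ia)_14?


(Ia)_n = sum_{k=1}^{n} k * v^k, v = 1/(1+i)
v = 0.970874
Sum computed term by term:
(Ia)_14 = 79.3102


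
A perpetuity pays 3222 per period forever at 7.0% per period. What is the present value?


PV = PMT / i
= 3222 / 0.07
= 46028.5714


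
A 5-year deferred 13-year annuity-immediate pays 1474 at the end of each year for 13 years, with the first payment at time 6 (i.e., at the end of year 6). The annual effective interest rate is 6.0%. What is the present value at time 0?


PV at time 5 of the 13-year annuity-immediate:
a_n = 1474 * (1-(1+0.06)^(-13))/0.06 = 13048.8547
Discount back 5 years to time 0:
PV = 13048.8547 * (1+0.06)^(-5)
= 13048.8547 * 0.747258
= 9750.8633


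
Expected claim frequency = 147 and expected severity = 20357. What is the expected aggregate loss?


E[S] = E[N] * E[X]
= 147 * 20357
= 2.9925e+06


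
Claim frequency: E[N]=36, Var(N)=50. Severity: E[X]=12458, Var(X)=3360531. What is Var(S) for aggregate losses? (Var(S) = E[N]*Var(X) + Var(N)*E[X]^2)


Var(S) = E[N]*Var(X) + Var(N)*E[X]^2
= 36*3360531 + 50*12458^2
= 120979116 + 7760088200
= 7.8811e+09


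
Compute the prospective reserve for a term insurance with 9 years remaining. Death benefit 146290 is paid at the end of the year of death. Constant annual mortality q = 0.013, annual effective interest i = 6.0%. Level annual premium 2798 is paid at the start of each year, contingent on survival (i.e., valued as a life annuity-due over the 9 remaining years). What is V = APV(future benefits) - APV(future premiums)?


v = 1/(1+i) = 0.943396
APV(future benefits) per unit = sum_{k=0}^{8} k_p_x * q * v^(k+1) = 0.084386
APV(future benefits) = 146290 * 0.084386 = 12344.8235
Life annuity-due factor ä_{x:9} = sum_{k=0}^{8} k_p_x * v^k = 6.880702
APV(future premiums) = 2798 * 6.880702 = 19252.2047
V = 12344.8235 - 19252.2047
= -6907.3811


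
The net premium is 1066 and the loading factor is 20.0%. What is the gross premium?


Gross = net * (1 + loading)
= 1066 * (1 + 0.2)
= 1066 * 1.2
= 1279.2


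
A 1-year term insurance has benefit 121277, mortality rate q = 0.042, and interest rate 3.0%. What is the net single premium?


NSP = benefit * q * v
v = 1/(1+i) = 0.970874
NSP = 121277 * 0.042 * 0.970874
= 4945.2757


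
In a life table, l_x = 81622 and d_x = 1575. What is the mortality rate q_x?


q_x = d_x / l_x
= 1575 / 81622
= 0.0193


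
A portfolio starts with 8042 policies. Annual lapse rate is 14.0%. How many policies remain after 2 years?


remaining = initial * (1 - lapse)^years
= 8042 * (1 - 0.14)^2
= 8042 * 0.7396
= 5947.8632


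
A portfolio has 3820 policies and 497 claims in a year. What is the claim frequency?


frequency = claims / policies
= 497 / 3820
= 0.1301


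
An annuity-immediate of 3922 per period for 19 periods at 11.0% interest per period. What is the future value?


FV = PMT * ((1+i)^n - 1) / i
= 3922 * ((1.11)^19 - 1) / 0.11
= 3922 * (7.263344 - 1) / 0.11
= 223316.6736


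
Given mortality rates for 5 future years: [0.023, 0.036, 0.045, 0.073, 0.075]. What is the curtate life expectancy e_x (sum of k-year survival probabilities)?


e_x = sum_{k=1}^{n} k_p_x
k_p_x values:
  1_p_x = 0.977
  2_p_x = 0.941828
  3_p_x = 0.899446
  4_p_x = 0.833786
  5_p_x = 0.771252
e_x = 4.4233
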